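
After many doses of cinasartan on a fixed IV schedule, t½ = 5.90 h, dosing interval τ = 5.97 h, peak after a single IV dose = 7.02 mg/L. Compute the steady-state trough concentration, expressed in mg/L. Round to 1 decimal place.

k = ln2 / t½ = 0.693147 / 5.90 = 0.1175 h⁻¹
e^(−kτ) = e^(−0.1175 × 5.97) = 0.4959
Accumulation ratio R = 1 / (1 − e^(−kτ)) = 1 / (1 − 0.4959) = 1.984
Steady-state trough = C₀ × R × e^(−kτ) = 7.02 × 1.984 × 0.4959 = 6.907 mg/L

6.9 mg/L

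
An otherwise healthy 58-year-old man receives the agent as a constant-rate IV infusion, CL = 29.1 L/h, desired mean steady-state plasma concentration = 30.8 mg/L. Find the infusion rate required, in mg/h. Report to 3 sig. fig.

At steady state, infusion rate R₀ = Css × CL = 30.8 × 29.10 = 896.3 mg/h

896 mg/h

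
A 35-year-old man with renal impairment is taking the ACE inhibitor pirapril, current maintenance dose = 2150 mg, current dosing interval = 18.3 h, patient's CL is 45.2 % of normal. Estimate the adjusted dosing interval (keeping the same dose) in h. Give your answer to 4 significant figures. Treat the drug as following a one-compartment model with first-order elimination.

To keep the same average steady-state level, dosing rate must scale with clearance.
CL ratio = 45.2 / 100 = 0.4520
New interval (same dose) = 18.3 / 0.4520 = 40.49 h

40.49 h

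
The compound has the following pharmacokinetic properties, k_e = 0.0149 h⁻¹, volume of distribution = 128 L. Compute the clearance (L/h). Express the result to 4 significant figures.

CL = k × Vd = 0.0149 × 128 = 1.907 L/h

1.907 L/h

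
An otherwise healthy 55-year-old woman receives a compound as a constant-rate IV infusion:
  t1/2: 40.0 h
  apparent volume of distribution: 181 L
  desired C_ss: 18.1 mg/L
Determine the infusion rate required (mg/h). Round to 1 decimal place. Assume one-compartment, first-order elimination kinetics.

k = ln2 / t½ = 0.693147 / 40.0 = 0.01733 h⁻¹
CL = k × Vd = 0.01733 × 181 = 3.137 L/h
At steady state, infusion rate R₀ = Css × CL = 18.1 × 3.137 = 56.78 mg/h

56.8 mg/h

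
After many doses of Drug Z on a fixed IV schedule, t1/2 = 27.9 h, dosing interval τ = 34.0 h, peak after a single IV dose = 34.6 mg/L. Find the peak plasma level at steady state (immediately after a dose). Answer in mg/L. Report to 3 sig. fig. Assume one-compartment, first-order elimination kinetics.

k = ln2 / t½ = 0.693147 / 27.9 = 0.02484 h⁻¹
e^(−kτ) = e^(−0.02484 × 34.0) = 0.4297
Accumulation ratio R = 1 / (1 − e^(−kτ)) = 1 / (1 − 0.4297) = 1.753
Steady-state peak = C₀ × R = 34.6 × 1.753 = 60.65 mg/L

60.7 mg/L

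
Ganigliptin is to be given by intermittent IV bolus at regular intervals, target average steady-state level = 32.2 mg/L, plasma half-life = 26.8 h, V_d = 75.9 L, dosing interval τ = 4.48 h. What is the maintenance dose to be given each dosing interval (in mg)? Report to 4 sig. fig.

k = ln2 / t½ = 0.693147 / 26.8 = 0.02586 h⁻¹
CL = k × Vd = 0.02586 × 75.9 = 1.963 L/h
At steady state, Dose/τ = Css × CL.
Dose = Css × CL × τ = 32.2 × 1.963 × 4.48 = 283.2 mg

283.2 mg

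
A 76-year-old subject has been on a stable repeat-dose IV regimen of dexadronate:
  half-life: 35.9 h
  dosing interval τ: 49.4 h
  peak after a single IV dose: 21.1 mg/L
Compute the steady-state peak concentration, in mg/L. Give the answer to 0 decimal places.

34 mg/L

k = ln2 / t½ = 0.693147 / 35.9 = 0.01931 h⁻¹
e^(−kτ) = e^(−0.01931 × 49.4) = 0.3852
Accumulation ratio R = 1 / (1 − e^(−kτ)) = 1 / (1 − 0.3852) = 1.627
Steady-state peak = C₀ × R = 21.1 × 1.627 = 34.33 mg/L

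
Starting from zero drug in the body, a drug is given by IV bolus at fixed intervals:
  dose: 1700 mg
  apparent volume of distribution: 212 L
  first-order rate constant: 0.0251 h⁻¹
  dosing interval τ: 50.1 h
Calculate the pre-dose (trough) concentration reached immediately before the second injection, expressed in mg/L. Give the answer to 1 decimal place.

2.3 mg/L

C₀ per dose = Dose / Vd = 1700 / 212 = 8.019 mg/L
Fraction remaining after one interval: r = e^(−kτ) = e^(−0.02510 × 50.1) = 0.2844
Before dose 2, 1 dose has been given (aged 1τ).
C_trough = C₀ × r = 8.019 × 0.2844 = 2.281 mg/L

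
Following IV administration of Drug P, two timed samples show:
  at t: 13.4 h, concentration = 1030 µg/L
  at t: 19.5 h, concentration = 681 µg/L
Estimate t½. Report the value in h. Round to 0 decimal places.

10 h

k = ln(C₁/C₂) / (t₂ − t₁) = ln(1030/681) / (19.5 − 13.4)
  = 0.4138 / 6.100 = 0.06784 h⁻¹
t½ = ln2 / k = 0.693147 / 0.06784 = 10.22 h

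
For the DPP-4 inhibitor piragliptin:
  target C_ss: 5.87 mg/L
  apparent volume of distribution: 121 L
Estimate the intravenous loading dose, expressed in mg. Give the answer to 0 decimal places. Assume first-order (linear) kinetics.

LD = Css × Vd = 5.87 × 121 = 710.3 mg

710 mg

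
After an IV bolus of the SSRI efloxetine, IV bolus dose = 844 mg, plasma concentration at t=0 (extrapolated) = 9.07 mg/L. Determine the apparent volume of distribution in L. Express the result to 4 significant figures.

Vd = Dose / C₀ = 844.0 / 9.07 = 93.05 L

93.05 L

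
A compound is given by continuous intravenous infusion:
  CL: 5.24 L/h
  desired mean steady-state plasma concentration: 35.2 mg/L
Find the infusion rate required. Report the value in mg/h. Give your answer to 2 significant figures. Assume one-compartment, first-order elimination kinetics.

At steady state, infusion rate R₀ = Css × CL = 35.2 × 5.240 = 184.4 mg/h

180 mg/h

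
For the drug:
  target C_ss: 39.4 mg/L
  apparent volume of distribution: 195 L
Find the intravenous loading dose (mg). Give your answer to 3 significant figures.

LD = Css × Vd = 39.4 × 195 = 7683 mg

7680 mg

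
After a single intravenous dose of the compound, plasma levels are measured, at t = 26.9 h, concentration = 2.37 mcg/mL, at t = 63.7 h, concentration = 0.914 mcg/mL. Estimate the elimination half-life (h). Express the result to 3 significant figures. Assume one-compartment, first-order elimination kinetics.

26.8 h

k = ln(C₁/C₂) / (t₂ − t₁) = ln(2.37/0.914) / (63.7 − 26.9)
  = 0.9528 / 36.80 = 0.02589 h⁻¹
t½ = ln2 / k = 0.693147 / 0.02589 = 26.77 h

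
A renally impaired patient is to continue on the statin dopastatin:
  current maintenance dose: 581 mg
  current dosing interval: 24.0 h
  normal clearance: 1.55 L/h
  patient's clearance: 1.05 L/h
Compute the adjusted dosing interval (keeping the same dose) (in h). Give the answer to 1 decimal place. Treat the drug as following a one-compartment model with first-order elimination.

To keep the same average steady-state level, dosing rate must scale with clearance.
CL ratio = 1.05 / 1.55 = 0.6774
New interval (same dose) = 24.0 / 0.6774 = 35.43 h

35.4 h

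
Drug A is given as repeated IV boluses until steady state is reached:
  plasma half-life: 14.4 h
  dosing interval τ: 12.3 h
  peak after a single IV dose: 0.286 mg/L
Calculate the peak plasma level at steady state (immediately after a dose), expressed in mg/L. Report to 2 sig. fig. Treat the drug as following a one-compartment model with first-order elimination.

k = ln2 / t½ = 0.693147 / 14.4 = 0.04814 h⁻¹
e^(−kτ) = e^(−0.04814 × 12.3) = 0.5532
Accumulation ratio R = 1 / (1 − e^(−kτ)) = 1 / (1 − 0.5532) = 2.238
Steady-state peak = C₀ × R = 0.286 × 2.238 = 0.6401 mg/L

0.64 mg/L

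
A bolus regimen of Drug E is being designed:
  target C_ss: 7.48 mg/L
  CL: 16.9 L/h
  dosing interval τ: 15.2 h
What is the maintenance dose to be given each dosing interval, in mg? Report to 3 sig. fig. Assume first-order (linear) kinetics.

1920 mg

At steady state, Dose/τ = Css × CL.
Dose = Css × CL × τ = 7.48 × 16.90 × 15.2 = 1921 mg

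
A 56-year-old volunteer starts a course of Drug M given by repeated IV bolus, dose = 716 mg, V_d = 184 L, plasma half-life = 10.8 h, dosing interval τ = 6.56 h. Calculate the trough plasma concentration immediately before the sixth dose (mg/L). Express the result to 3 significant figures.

C₀ per dose = Dose / Vd = 716 / 184 = 3.891 mg/L
k = ln2 / t½ = 0.693147 / 10.8 = 0.06418 h⁻¹
Fraction remaining after one interval: r = e^(−kτ) = e^(−0.06418 × 6.56) = 0.6564
Before dose 6, 5 doses have been given (aged 1τ, 2τ, 3τ, 4τ, 5τ).
C_trough = C₀ × (r + r² + … + r^5) = C₀ × r(1−r^5)/(1−r)
        = 3.891 × 0.6564 × (1 − 0.1219) / (1 − 0.6564) = 6.527 mg/L

6.53 mg/L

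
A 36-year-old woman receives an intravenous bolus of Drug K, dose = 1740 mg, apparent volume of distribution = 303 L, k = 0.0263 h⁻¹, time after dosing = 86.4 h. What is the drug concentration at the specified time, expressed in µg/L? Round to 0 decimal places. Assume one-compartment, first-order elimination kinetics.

C₀ = Dose / Vd = 1740 / 303 = 5.743 mg/L
C = C₀ · e^(−k·t) = 5.743 × e^(−0.02630 × 86.4)
  = 5.743 × 0.1031 = 0.5921 mg/L
Convert: 0.5921 mg/L × 1000 = 592.1 µg/L

592 µg/L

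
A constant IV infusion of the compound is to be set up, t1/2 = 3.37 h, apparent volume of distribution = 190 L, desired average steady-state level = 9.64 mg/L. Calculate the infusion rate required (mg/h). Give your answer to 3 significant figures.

377 mg/h

k = ln2 / t½ = 0.693147 / 3.37 = 0.2057 h⁻¹
CL = k × Vd = 0.2057 × 190 = 39.08 L/h
At steady state, infusion rate R₀ = Css × CL = 9.64 × 39.08 = 376.7 mg/h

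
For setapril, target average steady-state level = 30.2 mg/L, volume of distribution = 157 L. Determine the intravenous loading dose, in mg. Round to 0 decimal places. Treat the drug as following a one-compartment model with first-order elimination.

4741 mg

LD = Css × Vd = 30.2 × 157 = 4741 mg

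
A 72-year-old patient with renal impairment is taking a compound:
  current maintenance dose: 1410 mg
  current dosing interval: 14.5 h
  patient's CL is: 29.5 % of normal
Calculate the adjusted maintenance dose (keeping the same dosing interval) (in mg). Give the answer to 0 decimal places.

416 mg

To keep the same average steady-state level, dosing rate must scale with clearance.
CL ratio = 29.5 / 100 = 0.2950
New dose (same interval) = 1410 × 0.2950 = 416.0 mg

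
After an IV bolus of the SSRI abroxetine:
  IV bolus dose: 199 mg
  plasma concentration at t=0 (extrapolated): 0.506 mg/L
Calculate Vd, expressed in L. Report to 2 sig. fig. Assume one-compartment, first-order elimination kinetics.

390 L

Vd = Dose / C₀ = 199.0 / 0.506 = 393.3 L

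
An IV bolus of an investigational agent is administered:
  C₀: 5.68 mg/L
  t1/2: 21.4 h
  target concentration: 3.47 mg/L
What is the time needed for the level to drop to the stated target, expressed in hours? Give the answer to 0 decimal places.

15 h

k = ln2 / t½ = 0.693147 / 21.4 = 0.03239 h⁻¹
t = ln(C₀ / C) / k = ln(5.680 / 3.47) / 0.03239
  = ln(1.637) / 0.03239 = 0.4929 / 0.03239 = 15.22 h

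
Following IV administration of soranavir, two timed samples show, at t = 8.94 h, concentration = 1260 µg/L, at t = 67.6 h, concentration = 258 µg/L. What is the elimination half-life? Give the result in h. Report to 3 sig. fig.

25.6 h

k = ln(C₁/C₂) / (t₂ − t₁) = ln(1260/258) / (67.6 − 8.94)
  = 1.586 / 58.66 = 0.02704 h⁻¹
t½ = ln2 / k = 0.693147 / 0.02704 = 25.63 h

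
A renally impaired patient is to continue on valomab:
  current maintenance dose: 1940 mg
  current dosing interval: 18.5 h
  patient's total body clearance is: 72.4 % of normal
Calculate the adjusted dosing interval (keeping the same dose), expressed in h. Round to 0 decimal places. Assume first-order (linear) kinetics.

26 h

To keep the same average steady-state level, dosing rate must scale with clearance.
CL ratio = 72.4 / 100 = 0.7240
New interval (same dose) = 18.5 / 0.7240 = 25.55 h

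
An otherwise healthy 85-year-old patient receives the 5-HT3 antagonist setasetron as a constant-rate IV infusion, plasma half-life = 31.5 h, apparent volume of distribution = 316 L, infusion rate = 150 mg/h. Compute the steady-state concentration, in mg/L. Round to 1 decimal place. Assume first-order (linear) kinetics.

k = ln2 / t½ = 0.693147 / 31.5 = 0.02200 h⁻¹
CL = k × Vd = 0.02200 × 316 = 6.952 L/h
At steady state Css = R₀ / CL = 150 / 6.952 = 21.58 mg/L

21.6 mg/L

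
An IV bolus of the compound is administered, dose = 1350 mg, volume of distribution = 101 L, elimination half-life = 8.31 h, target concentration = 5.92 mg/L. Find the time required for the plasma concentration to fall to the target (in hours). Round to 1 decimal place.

9.8 h

C₀ = Dose / Vd = 1350 / 101 = 13.37 mg/L
k = ln2 / t½ = 0.693147 / 8.31 = 0.08341 h⁻¹
t = ln(C₀ / C) / k = ln(13.37 / 5.92) / 0.08341
  = ln(2.258) / 0.08341 = 0.8145 / 0.08341 = 9.765 h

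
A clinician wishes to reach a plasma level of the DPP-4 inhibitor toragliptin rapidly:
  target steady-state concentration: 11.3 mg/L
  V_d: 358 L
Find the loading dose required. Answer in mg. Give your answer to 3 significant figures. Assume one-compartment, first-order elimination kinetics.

LD = Css × Vd = 11.3 × 358 = 4045 mg

4050 mg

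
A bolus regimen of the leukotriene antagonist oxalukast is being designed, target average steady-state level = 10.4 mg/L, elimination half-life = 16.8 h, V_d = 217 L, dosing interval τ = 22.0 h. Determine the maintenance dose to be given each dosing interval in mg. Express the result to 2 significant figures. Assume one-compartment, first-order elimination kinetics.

2000 mg

k = ln2 / t½ = 0.693147 / 16.8 = 0.04126 h⁻¹
CL = k × Vd = 0.04126 × 217 = 8.953 L/h
At steady state, Dose/τ = Css × CL.
Dose = Css × CL × τ = 10.4 × 8.953 × 22.0 = 2048 mg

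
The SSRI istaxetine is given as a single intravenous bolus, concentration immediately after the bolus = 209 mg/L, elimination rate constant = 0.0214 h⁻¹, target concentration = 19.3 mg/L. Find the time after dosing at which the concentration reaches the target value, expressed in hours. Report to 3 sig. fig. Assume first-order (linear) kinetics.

t = ln(C₀ / C) / k = ln(209.0 / 19.3) / 0.02140
  = ln(10.83) / 0.02140 = 2.382 / 0.02140 = 111.3 h

111 h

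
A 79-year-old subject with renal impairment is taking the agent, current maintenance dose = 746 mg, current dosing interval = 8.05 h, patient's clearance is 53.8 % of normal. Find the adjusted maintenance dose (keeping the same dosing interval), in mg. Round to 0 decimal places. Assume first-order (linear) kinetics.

401 mg

To keep the same average steady-state level, dosing rate must scale with clearance.
CL ratio = 53.8 / 100 = 0.5380
New dose (same interval) = 746 × 0.5380 = 401.3 mg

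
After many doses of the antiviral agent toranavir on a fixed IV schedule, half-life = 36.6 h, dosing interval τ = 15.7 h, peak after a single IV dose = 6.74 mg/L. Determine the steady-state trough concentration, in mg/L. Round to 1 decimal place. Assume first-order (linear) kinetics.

19.5 mg/L

k = ln2 / t½ = 0.693147 / 36.6 = 0.01894 h⁻¹
e^(−kτ) = e^(−0.01894 × 15.7) = 0.7428
Accumulation ratio R = 1 / (1 − e^(−kτ)) = 1 / (1 − 0.7428) = 3.888
Steady-state trough = C₀ × R × e^(−kτ) = 6.74 × 3.888 × 0.7428 = 19.47 mg/L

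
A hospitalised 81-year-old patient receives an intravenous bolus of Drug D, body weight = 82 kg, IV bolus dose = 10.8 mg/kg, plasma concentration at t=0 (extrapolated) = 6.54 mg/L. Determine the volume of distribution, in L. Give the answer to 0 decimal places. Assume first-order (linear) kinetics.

135 L

Dose = 10.8 × 82 = 885.6 mg
Vd = Dose / C₀ = 885.6 / 6.54 = 135.4 L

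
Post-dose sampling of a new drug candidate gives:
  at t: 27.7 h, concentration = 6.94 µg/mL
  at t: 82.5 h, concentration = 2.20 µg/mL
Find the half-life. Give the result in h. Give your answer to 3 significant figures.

k = ln(C₁/C₂) / (t₂ − t₁) = ln(6.94/2.20) / (82.5 − 27.7)
  = 1.149 / 54.80 = 0.02097 h⁻¹
t½ = ln2 / k = 0.693147 / 0.02097 = 33.05 h

33.1 h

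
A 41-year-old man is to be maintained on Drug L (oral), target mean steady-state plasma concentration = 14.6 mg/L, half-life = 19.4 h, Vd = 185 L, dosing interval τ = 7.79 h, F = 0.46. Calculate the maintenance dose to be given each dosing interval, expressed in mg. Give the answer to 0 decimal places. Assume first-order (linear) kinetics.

k = ln2 / t½ = 0.693147 / 19.4 = 0.03573 h⁻¹
CL = k × Vd = 0.03573 × 185 = 6.610 L/h
At steady state, F × (Dose/τ) = Css × CL.
Dose = Css × CL × τ / F = 14.6 × 6.610 × 7.79 / 0.46 = 1634 mg

1634 mg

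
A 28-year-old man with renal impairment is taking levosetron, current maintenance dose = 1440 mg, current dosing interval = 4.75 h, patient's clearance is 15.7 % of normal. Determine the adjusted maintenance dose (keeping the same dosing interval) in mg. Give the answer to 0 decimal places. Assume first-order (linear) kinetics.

To keep the same average steady-state level, dosing rate must scale with clearance.
CL ratio = 15.7 / 100 = 0.1570
New dose (same interval) = 1440 × 0.1570 = 226.1 mg

226 mg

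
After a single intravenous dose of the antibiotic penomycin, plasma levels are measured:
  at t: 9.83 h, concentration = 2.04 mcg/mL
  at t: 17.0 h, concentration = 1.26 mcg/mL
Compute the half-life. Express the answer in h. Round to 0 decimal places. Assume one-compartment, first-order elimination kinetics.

10 h

k = ln(C₁/C₂) / (t₂ − t₁) = ln(2.04/1.26) / (17.0 − 9.83)
  = 0.4818 / 7.170 = 0.06720 h⁻¹
t½ = ln2 / k = 0.693147 / 0.06720 = 10.31 h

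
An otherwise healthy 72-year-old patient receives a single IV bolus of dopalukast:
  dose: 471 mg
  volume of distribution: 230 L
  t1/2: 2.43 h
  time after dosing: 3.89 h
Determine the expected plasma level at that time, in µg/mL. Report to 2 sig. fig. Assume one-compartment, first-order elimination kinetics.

C₀ = Dose / Vd = 471.0 / 230 = 2.048 mg/L
k = ln2 / t½ = 0.693147 / 2.43 = 0.2852 h⁻¹
C = C₀ · e^(−k·t) = 2.048 × e^(−0.2852 × 3.89)
  = 2.048 × 0.3297 = 0.6752 mg/L
(0.6752 mg/L = 0.6752 µg/mL)

0.68 µg/mL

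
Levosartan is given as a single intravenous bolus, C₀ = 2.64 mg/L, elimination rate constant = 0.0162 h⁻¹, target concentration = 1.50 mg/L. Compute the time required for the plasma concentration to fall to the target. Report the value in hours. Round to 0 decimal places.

t = ln(C₀ / C) / k = ln(2.640 / 1.50) / 0.01620
  = ln(1.760) / 0.01620 = 0.5653 / 0.01620 = 34.90 h

35 h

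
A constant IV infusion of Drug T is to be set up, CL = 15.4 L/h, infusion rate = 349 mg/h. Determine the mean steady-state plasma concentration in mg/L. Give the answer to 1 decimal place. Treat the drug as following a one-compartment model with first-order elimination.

22.7 mg/L

At steady state Css = R₀ / CL = 349 / 15.40 = 22.66 mg/L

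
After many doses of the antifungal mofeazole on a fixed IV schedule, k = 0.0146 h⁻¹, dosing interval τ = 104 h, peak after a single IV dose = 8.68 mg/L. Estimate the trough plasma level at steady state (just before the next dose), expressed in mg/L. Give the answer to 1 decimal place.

2.4 mg/L

e^(−kτ) = e^(−0.01460 × 104) = 0.2191
Accumulation ratio R = 1 / (1 − e^(−kτ)) = 1 / (1 − 0.2191) = 1.281
Steady-state trough = C₀ × R × e^(−kτ) = 8.68 × 1.281 × 0.2191 = 2.436 mg/L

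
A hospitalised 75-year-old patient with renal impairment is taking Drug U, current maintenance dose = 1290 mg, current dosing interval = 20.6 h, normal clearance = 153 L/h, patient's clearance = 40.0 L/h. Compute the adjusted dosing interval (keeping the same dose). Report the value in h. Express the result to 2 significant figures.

79 h

To keep the same average steady-state level, dosing rate must scale with clearance.
CL ratio = 40.0 / 153 = 0.2614
New interval (same dose) = 20.6 / 0.2614 = 78.81 h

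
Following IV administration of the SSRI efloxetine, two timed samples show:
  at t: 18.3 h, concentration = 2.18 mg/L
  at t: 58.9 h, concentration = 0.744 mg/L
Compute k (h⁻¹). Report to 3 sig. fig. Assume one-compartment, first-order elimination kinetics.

k = ln(C₁/C₂) / (t₂ − t₁) = ln(2.18/0.744) / (58.9 − 18.3)
  = 1.075 / 40.60 = 0.02648 h⁻¹

0.0265 h⁻¹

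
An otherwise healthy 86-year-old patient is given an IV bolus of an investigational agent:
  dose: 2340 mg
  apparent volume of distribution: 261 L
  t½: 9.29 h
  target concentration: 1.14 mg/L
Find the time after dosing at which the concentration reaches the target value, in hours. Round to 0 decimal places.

C₀ = Dose / Vd = 2340 / 261 = 8.966 mg/L
k = ln2 / t½ = 0.693147 / 9.29 = 0.07461 h⁻¹
t = ln(C₀ / C) / k = ln(8.966 / 1.14) / 0.07461
  = ln(7.865) / 0.07461 = 2.062 / 0.07461 = 27.64 h

28 h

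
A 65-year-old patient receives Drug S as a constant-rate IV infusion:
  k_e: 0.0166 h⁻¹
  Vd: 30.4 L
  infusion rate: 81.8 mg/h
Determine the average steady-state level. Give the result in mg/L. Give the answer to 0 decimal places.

CL = k × Vd = 0.01660 × 30.4 = 0.5046 L/h
At steady state Css = R₀ / CL = 81.8 / 0.5046 = 162.1 mg/L

162 mg/L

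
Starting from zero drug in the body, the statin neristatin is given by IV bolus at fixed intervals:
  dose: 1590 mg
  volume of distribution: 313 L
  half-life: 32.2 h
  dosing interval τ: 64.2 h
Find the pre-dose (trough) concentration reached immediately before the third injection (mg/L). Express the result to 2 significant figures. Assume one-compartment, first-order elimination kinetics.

1.6 mg/L

C₀ per dose = Dose / Vd = 1590 / 313 = 5.080 mg/L
k = ln2 / t½ = 0.693147 / 32.2 = 0.02153 h⁻¹
Fraction remaining after one interval: r = e^(−kτ) = e^(−0.02153 × 64.2) = 0.2510
Before dose 3, 2 doses have been given (aged 1τ, 2τ).
C_trough = C₀ × (r + r²) = 5.080 × (0.2510 + 0.06300) = 1.595 mg/L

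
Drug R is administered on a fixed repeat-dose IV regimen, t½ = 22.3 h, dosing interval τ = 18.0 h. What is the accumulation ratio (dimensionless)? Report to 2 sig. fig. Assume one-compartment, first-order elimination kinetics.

k = ln2 / t½ = 0.693147 / 22.3 = 0.03108 h⁻¹
e^(−kτ) = e^(−0.03108 × 18.0) = 0.5715
Accumulation ratio R = 1 / (1 − e^(−kτ)) = 1 / (1 − 0.5715) = 2.334

2.3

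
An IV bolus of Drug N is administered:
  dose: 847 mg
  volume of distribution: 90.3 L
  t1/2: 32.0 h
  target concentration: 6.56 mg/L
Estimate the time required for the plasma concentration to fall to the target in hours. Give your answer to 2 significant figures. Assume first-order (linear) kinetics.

C₀ = Dose / Vd = 847.0 / 90.3 = 9.380 mg/L
k = ln2 / t½ = 0.693147 / 32.0 = 0.02166 h⁻¹
t = ln(C₀ / C) / k = ln(9.380 / 6.56) / 0.02166
  = ln(1.430) / 0.02166 = 0.3577 / 0.02166 = 16.51 h

17 h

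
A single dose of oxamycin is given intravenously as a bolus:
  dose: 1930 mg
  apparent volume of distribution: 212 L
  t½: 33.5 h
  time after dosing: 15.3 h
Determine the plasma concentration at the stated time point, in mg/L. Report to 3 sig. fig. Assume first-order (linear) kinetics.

6.63 mg/L

C₀ = Dose / Vd = 1930 / 212 = 9.104 mg/L
k = ln2 / t½ = 0.693147 / 33.5 = 0.02069 h⁻¹
C = C₀ · e^(−k·t) = 9.104 × e^(−0.02069 × 15.3)
  = 9.104 × 0.7287 = 6.634 mg/L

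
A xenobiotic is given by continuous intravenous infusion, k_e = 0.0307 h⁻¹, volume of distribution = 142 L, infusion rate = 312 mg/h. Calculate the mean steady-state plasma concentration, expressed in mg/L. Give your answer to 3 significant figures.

71.6 mg/L

CL = k × Vd = 0.03070 × 142 = 4.359 L/h
At steady state Css = R₀ / CL = 312 / 4.359 = 71.58 mg/L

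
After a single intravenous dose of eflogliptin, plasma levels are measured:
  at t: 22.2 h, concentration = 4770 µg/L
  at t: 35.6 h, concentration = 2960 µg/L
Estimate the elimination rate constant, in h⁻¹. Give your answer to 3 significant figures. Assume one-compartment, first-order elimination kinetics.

k = ln(C₁/C₂) / (t₂ − t₁) = ln(4770/2960) / (35.6 − 22.2)
  = 0.4772 / 13.40 = 0.03561 h⁻¹

0.0356 h⁻¹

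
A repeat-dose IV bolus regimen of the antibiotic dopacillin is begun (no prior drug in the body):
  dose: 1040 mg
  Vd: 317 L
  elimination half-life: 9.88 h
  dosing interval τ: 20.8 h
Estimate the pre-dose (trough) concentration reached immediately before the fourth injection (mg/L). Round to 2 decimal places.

0.98 mg/L

C₀ per dose = Dose / Vd = 1040 / 317 = 3.281 mg/L
k = ln2 / t½ = 0.693147 / 9.88 = 0.07016 h⁻¹
Fraction remaining after one interval: r = e^(−kτ) = e^(−0.07016 × 20.8) = 0.2324
Before dose 4, 3 doses have been given (aged 1τ, 2τ, 3τ).
C_trough = C₀ × (r + r² + … + r^3) = C₀ × r(1−r^3)/(1−r)
        = 3.281 × 0.2324 × (1 − 0.01255) / (1 − 0.2324) = 0.9809 mg/L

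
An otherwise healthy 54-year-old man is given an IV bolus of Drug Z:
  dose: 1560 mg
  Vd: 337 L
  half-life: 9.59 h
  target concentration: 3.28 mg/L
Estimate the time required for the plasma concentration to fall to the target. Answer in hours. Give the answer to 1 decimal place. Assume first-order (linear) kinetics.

4.8 h

C₀ = Dose / Vd = 1560 / 337 = 4.629 mg/L
k = ln2 / t½ = 0.693147 / 9.59 = 0.07228 h⁻¹
t = ln(C₀ / C) / k = ln(4.629 / 3.28) / 0.07228
  = ln(1.411) / 0.07228 = 0.3443 / 0.07228 = 4.763 h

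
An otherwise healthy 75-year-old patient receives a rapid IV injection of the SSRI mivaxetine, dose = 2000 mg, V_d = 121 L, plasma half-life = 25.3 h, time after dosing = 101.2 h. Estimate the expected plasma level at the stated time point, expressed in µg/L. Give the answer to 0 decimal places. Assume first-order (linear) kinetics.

C₀ = Dose / Vd = 2000 / 121 = 16.53 mg/L
k = ln2 / t½ = 0.693147 / 25.3 = 0.02740 h⁻¹
t / t½ = 101.2 / 25.3 = 4 half-lives
C = C₀ × (1/2)^4 = 16.53 × 0.06250 = 1.033 mg/L
Convert: 1.033 mg/L × 1000 = 1033 µg/L

1033 µg/L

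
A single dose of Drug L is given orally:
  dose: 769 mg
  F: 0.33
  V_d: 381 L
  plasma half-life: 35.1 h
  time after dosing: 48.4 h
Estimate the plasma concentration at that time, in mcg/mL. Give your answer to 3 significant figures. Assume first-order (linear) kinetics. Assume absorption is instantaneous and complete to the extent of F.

0.256 mcg/mL

Amount reaching circulation = F × Dose = 0.33 × 769.0 = 253.8 mg
C₀ = F·Dose / Vd = 253.8 / 381 = 0.6661 mg/L
k = ln2 / t½ = 0.693147 / 35.1 = 0.01975 h⁻¹
C = C₀ · e^(−k·t) = 0.6661 × e^(−0.01975 × 48.4)
  = 0.6661 × 0.3845 = 0.2561 mg/L
(0.2561 mg/L = 0.2561 mcg/mL)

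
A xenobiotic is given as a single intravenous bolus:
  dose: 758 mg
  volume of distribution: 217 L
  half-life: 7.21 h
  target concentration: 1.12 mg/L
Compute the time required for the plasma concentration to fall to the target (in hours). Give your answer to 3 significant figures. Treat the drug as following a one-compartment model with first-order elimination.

11.8 h

C₀ = Dose / Vd = 758.0 / 217 = 3.493 mg/L
k = ln2 / t½ = 0.693147 / 7.21 = 0.09614 h⁻¹
t = ln(C₀ / C) / k = ln(3.493 / 1.12) / 0.09614
  = ln(3.119) / 0.09614 = 1.138 / 0.09614 = 11.84 h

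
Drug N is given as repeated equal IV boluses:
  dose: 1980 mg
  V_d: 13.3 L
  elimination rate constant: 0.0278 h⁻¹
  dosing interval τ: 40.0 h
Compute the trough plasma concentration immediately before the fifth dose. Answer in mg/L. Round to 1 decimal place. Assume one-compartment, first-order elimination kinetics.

C₀ per dose = Dose / Vd = 1980 / 13.3 = 148.9 mg/L
Fraction remaining after one interval: r = e^(−kτ) = e^(−0.02780 × 40.0) = 0.3289
Before dose 5, 4 doses have been given (aged 1τ, 2τ, 3τ, 4τ).
C_trough = C₀ × (r + r² + … + r^4) = C₀ × r(1−r^4)/(1−r)
        = 148.9 × 0.3289 × (1 − 0.01170) / (1 − 0.3289) = 72.12 mg/L

72.1 mg/L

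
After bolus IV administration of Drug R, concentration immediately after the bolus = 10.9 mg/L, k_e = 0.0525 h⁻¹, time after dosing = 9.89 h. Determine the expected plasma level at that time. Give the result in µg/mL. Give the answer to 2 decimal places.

6.49 µg/mL

C = C₀ · e^(−k·t) = 10.90 × e^(−0.05250 × 9.89)
  = 10.90 × 0.5950 = 6.486 mg/L
(6.486 mg/L = 6.486 µg/mL)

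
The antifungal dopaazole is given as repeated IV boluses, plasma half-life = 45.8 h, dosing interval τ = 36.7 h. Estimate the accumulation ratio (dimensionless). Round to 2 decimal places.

2.35

k = ln2 / t½ = 0.693147 / 45.8 = 0.01513 h⁻¹
e^(−kτ) = e^(−0.01513 × 36.7) = 0.5739
Accumulation ratio R = 1 / (1 − e^(−kτ)) = 1 / (1 − 0.5739) = 2.347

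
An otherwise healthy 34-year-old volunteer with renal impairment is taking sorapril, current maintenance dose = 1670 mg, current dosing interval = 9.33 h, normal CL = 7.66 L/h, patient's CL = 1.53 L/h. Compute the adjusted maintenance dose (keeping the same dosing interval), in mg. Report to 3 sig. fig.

334 mg

To keep the same average steady-state level, dosing rate must scale with clearance.
CL ratio = 1.53 / 7.66 = 0.1997
New dose (same interval) = 1670 × 0.1997 = 333.5 mg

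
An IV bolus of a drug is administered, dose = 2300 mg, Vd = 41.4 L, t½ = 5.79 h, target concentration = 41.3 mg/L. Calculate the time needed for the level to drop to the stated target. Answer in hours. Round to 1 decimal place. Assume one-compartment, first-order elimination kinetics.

C₀ = Dose / Vd = 2300 / 41.4 = 55.56 mg/L
k = ln2 / t½ = 0.693147 / 5.79 = 0.1197 h⁻¹
t = ln(C₀ / C) / k = ln(55.56 / 41.3) / 0.1197
  = ln(1.345) / 0.1197 = 0.2964 / 0.1197 = 2.476 h

2.5 h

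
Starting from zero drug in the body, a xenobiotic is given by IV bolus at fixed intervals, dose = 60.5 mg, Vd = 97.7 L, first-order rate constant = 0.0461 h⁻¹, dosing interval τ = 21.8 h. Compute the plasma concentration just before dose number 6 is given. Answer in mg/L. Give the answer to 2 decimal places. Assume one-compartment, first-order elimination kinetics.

0.36 mg/L

C₀ per dose = Dose / Vd = 60.5 / 97.7 = 0.6192 mg/L
Fraction remaining after one interval: r = e^(−kτ) = e^(−0.04610 × 21.8) = 0.3661
Before dose 6, 5 doses have been given (aged 1τ, 2τ, 3τ, 4τ, 5τ).
C_trough = C₀ × (r + r² + … + r^5) = C₀ × r(1−r^5)/(1−r)
        = 0.6192 × 0.3661 × (1 − 0.006577) / (1 − 0.3661) = 0.3553 mg/L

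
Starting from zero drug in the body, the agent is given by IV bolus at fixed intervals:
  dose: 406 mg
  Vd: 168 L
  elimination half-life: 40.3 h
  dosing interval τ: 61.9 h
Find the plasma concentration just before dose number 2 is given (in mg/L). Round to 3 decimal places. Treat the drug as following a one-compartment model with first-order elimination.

0.833 mg/L

C₀ per dose = Dose / Vd = 406 / 168 = 2.417 mg/L
k = ln2 / t½ = 0.693147 / 40.3 = 0.01720 h⁻¹
Fraction remaining after one interval: r = e^(−kτ) = e^(−0.01720 × 61.9) = 0.3448
Before dose 2, 1 dose has been given (aged 1τ).
C_trough = C₀ × r = 2.417 × 0.3448 = 0.8334 mg/L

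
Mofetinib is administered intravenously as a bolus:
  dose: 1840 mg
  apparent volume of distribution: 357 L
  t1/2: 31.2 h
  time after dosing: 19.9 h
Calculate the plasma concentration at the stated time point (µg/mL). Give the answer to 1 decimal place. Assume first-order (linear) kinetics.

3.3 µg/mL

C₀ = Dose / Vd = 1840 / 357 = 5.154 mg/L
k = ln2 / t½ = 0.693147 / 31.2 = 0.02222 h⁻¹
C = C₀ · e^(−k·t) = 5.154 × e^(−0.02222 × 19.9)
  = 5.154 × 0.6426 = 3.312 mg/L
(3.312 mg/L = 3.312 µg/mL)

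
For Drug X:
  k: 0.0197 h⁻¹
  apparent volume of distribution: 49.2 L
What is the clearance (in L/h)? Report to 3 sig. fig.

CL = k × Vd = 0.0197 × 49.2 = 0.9692 L/h

0.969 L/h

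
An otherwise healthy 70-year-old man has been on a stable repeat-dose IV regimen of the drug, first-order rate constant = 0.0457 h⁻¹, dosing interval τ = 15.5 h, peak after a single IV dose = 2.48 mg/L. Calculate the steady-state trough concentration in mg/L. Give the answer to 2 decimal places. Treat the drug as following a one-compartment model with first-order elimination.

2.41 mg/L

e^(−kτ) = e^(−0.04570 × 15.5) = 0.4925
Accumulation ratio R = 1 / (1 − e^(−kτ)) = 1 / (1 − 0.4925) = 1.970
Steady-state trough = C₀ × R × e^(−kτ) = 2.48 × 1.970 × 0.4925 = 2.406 mg/L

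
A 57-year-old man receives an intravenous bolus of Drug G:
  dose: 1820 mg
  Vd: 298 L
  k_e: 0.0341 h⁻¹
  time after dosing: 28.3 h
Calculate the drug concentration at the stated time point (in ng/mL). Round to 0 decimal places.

2327 ng/mL

C₀ = Dose / Vd = 1820 / 298 = 6.107 mg/L
C = C₀ · e^(−k·t) = 6.107 × e^(−0.03410 × 28.3)
  = 6.107 × 0.3810 = 2.327 mg/L
Convert: 2.327 mg/L × 1000 = 2327 ng/mL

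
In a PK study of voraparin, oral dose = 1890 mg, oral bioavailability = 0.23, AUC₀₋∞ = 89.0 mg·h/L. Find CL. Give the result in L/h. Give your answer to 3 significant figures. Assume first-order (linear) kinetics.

CL = F·Dose / AUC = 0.23 × 1890 / 89.0 = 4.884 L/h

4.88 L/h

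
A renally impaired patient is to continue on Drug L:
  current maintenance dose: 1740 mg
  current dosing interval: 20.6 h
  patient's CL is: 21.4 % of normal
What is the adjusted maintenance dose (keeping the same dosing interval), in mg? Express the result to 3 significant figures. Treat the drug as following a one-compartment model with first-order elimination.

372 mg

To keep the same average steady-state level, dosing rate must scale with clearance.
CL ratio = 21.4 / 100 = 0.2140
New dose (same interval) = 1740 × 0.2140 = 372.4 mg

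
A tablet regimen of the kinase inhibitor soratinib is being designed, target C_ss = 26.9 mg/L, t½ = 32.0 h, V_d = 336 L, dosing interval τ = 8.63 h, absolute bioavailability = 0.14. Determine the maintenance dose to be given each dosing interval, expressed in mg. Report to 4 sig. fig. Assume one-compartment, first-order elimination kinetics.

12070 mg

k = ln2 / t½ = 0.693147 / 32.0 = 0.02166 h⁻¹
CL = k × Vd = 0.02166 × 336 = 7.278 L/h
At steady state, F × (Dose/τ) = Css × CL.
Dose = Css × CL × τ / F = 26.9 × 7.278 × 8.63 / 0.14 = 12070 mg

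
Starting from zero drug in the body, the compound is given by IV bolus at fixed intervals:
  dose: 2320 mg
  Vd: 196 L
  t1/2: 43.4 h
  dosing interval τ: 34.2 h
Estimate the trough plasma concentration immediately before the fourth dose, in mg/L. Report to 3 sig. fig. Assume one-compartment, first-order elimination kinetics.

C₀ per dose = Dose / Vd = 2320 / 196 = 11.84 mg/L
k = ln2 / t½ = 0.693147 / 43.4 = 0.01597 h⁻¹
Fraction remaining after one interval: r = e^(−kτ) = e^(−0.01597 × 34.2) = 0.5792
Before dose 4, 3 doses have been given (aged 1τ, 2τ, 3τ).
C_trough = C₀ × (r + r² + … + r^3) = C₀ × r(1−r^3)/(1−r)
        = 11.84 × 0.5792 × (1 − 0.1943) / (1 − 0.5792) = 13.13 mg/L

13.1 mg/L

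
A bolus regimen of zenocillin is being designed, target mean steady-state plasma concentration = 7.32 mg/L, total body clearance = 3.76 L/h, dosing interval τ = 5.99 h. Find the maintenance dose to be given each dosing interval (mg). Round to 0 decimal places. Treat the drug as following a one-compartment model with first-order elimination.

At steady state, Dose/τ = Css × CL.
Dose = Css × CL × τ = 7.32 × 3.760 × 5.99 = 164.9 mg

165 mg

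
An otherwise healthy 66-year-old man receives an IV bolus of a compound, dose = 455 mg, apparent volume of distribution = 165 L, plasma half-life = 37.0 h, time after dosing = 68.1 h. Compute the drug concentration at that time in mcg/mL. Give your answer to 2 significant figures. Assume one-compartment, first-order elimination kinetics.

C₀ = Dose / Vd = 455.0 / 165 = 2.758 mg/L
k = ln2 / t½ = 0.693147 / 37.0 = 0.01873 h⁻¹
C = C₀ · e^(−k·t) = 2.758 × e^(−0.01873 × 68.1)
  = 2.758 × 0.2793 = 0.7703 mg/L
(0.7703 mg/L = 0.7703 mcg/mL)

0.77 mcg/mL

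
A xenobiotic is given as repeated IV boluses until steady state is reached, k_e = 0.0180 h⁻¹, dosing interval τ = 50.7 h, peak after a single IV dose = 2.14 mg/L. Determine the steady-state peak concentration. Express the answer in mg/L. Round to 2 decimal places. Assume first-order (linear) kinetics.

e^(−kτ) = e^(−0.01800 × 50.7) = 0.4015
Accumulation ratio R = 1 / (1 − e^(−kτ)) = 1 / (1 − 0.4015) = 1.671
Steady-state peak = C₀ × R = 2.14 × 1.671 = 3.576 mg/L

3.58 mg/L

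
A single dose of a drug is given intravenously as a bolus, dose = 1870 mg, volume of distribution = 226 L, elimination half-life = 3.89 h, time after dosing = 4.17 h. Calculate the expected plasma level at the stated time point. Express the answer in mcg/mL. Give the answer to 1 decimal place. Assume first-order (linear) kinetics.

3.9 mcg/mL

C₀ = Dose / Vd = 1870 / 226 = 8.274 mg/L
k = ln2 / t½ = 0.693147 / 3.89 = 0.1782 h⁻¹
C = C₀ · e^(−k·t) = 8.274 × e^(−0.1782 × 4.17)
  = 8.274 × 0.4756 = 3.935 mg/L
(3.935 mg/L = 3.935 mcg/mL)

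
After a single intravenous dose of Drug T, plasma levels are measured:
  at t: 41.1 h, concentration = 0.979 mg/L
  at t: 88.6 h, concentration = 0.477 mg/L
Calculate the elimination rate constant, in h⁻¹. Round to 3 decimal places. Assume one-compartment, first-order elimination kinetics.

0.015 h⁻¹

k = ln(C₁/C₂) / (t₂ − t₁) = ln(0.979/0.477) / (88.6 − 41.1)
  = 0.7190 / 47.50 = 0.01514 h⁻¹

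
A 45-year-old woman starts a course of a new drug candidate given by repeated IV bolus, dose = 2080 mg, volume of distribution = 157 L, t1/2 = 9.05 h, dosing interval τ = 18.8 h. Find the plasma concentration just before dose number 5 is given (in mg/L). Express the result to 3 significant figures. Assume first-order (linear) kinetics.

4.10 mg/L

C₀ per dose = Dose / Vd = 2080 / 157 = 13.25 mg/L
k = ln2 / t½ = 0.693147 / 9.05 = 0.07659 h⁻¹
Fraction remaining after one interval: r = e^(−kτ) = e^(−0.07659 × 18.8) = 0.2370
Before dose 5, 4 doses have been given (aged 1τ, 2τ, 3τ, 4τ).
C_trough = C₀ × (r + r² + … + r^4) = C₀ × r(1−r^4)/(1−r)
        = 13.25 × 0.2370 × (1 − 0.003155) / (1 − 0.2370) = 4.103 mg/L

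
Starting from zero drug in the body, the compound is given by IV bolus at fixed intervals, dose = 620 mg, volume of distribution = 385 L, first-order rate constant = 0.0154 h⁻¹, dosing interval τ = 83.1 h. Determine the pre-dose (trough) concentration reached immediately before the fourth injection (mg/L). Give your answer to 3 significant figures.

0.607 mg/L

C₀ per dose = Dose / Vd = 620 / 385 = 1.610 mg/L
Fraction remaining after one interval: r = e^(−kτ) = e^(−0.01540 × 83.1) = 0.2781
Before dose 4, 3 doses have been given (aged 1τ, 2τ, 3τ).
C_trough = C₀ × (r + r² + … + r^3) = C₀ × r(1−r^3)/(1−r)
        = 1.610 × 0.2781 × (1 − 0.02151) / (1 − 0.2781) = 0.6069 mg/L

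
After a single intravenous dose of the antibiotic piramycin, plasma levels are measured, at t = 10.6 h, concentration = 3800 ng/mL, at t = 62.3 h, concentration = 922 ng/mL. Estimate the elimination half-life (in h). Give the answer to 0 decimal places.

k = ln(C₁/C₂) / (t₂ − t₁) = ln(3800/922) / (62.3 − 10.6)
  = 1.416 / 51.70 = 0.02739 h⁻¹
t½ = ln2 / k = 0.693147 / 0.02739 = 25.31 h

25 h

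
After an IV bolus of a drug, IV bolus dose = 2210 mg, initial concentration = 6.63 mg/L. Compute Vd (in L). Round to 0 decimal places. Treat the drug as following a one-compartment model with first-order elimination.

333 L

Vd = Dose / C₀ = 2210 / 6.63 = 333.3 L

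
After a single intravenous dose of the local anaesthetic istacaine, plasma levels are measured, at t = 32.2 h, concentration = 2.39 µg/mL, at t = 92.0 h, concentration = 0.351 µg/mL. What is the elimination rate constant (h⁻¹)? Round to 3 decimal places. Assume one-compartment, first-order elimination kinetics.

k = ln(C₁/C₂) / (t₂ − t₁) = ln(2.39/0.351) / (92.0 − 32.2)
  = 1.918 / 59.80 = 0.03207 h⁻¹

0.032 h⁻¹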